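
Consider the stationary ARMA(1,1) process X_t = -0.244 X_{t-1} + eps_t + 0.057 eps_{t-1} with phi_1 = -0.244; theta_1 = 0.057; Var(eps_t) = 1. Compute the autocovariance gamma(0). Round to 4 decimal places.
\gamma(0) = 1.0372

Multiply the model equation by X_{t-k} and take expectations. With theta_0 = psi_0 = 1 and psi_j the MA(infinity) weights, this gives
  gamma(k) - sum_i phi_i gamma(k-i) = c_k,
  c_k = sigma^2 * sum_{j=k..q} theta_j psi_{j-k}   (c_k = 0 for k > q),
using gamma(-m) = gamma(m).
psi-weights needed (psi_j = theta_j + sum_i phi_i psi_{j-i}):
  psi_1 = theta_1 + phi_1 = 0.057 + (-0.244) = -0.187
Right-hand sides:
  c_0 = sigma^2 (1 + theta_1 psi_1) = 1 * (1 + (0.057)(-0.187)) = 1 * 0.989341 = 0.989341
  c_1 = sigma^2 theta_1 = 1 * (0.057) = 0.057
  c_2 = 0
Equations for k = 0 and k = 1 (AR order 1):
  gamma(0) = phi_1 gamma(1) + c_0
  gamma(1) = phi_1 gamma(0) + c_1
Substituting the second into the first: gamma(0) (1 - phi_1^2) = c_0 + phi_1 c_1, so
  gamma(0) = (c_0 + phi_1 c_1) / (1 - phi_1^2) = (0.989341 + (-0.244)(0.057)) / (1 - (-0.244)^2) = 0.975433 / 0.940464 = 1.037183.
Therefore gamma(0) = 1.0372 (to 4 decimal places).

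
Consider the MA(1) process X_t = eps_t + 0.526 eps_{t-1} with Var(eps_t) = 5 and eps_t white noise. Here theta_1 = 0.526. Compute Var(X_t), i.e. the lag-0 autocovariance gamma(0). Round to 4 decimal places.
\gamma(0) = 6.3834

For an MA(q) process X_t = eps_t + sum_i theta_i eps_{t-i} with
Var(eps_t) = sigma^2, the variance is
  gamma(0) = sigma^2 * (1 + sum_i theta_i^2).
  sum_i theta_i^2 = (0.526)^2 = 0.276676.
  gamma(0) = 5 * (1 + 0.276676) = 5 * 1.276676 = 6.38338, which rounds to 6.3834.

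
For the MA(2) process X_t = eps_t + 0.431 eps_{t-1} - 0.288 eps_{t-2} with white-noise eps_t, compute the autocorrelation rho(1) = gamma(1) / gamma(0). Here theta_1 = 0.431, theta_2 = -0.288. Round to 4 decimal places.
\rho(1) = 0.2419

For an MA(q) process with theta_0 = 1, the autocovariance is
  gamma(k) = sigma^2 * sum_{i=0..q-k} theta_i * theta_{i+k},
and rho(k) = gamma(k) / gamma(0). Sigma^2 cancels.
  numerator   = (1)*(0.431) + (0.431)*(-0.288) = 0.306872.
  denominator = (1)^2 + (0.431)^2 + (-0.288)^2 = 1.268705.
  rho(1) = 0.306872 / 1.268705 = 0.2419.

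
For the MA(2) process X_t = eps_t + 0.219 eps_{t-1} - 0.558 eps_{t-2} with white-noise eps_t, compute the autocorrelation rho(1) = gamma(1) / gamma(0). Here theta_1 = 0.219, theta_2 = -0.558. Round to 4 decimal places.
\rho(1) = 0.0712

For an MA(q) process with theta_0 = 1, the autocovariance is
  gamma(k) = sigma^2 * sum_{i=0..q-k} theta_i * theta_{i+k},
and rho(k) = gamma(k) / gamma(0). Sigma^2 cancels.
  numerator   = (1)*(0.219) + (0.219)*(-0.558) = 0.096798.
  denominator = (1)^2 + (0.219)^2 + (-0.558)^2 = 1.359325.
  rho(1) = 0.096798 / 1.359325 = 0.0712.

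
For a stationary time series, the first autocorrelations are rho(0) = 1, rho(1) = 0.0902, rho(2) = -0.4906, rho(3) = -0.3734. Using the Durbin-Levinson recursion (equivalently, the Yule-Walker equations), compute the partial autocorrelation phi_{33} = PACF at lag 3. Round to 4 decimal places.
\phi_{33} = -0.3529

The PACF at lag k is phi_{kk}, the last component of the solution
to the Yule-Walker system G_k phi = r_k where
  (G_k)_{ij} = rho(|i - j|), (r_k)_i = rho(i), i,j = 1..k.
Equivalently, Durbin-Levinson gives phi_{kk} iteratively:
  phi_{11} = rho(1)
  phi_{kk} = [rho(k) - sum_{j=1..k-1} phi_{k-1,j} rho(k-j)]
            / [1 - sum_{j=1..k-1} phi_{k-1,j} rho(j)],
  phi_{k,j} = phi_{k-1,j} - phi_{kk} phi_{k-1,k-j},  j = 1..k-1.
Step k = 1:
  phi_11 = rho(1) = 0.0902.
Step k = 2:
  phi_22 = [rho(2) - phi_11 rho(1)] / [1 - phi_11 rho(1)] = [-0.4906 - (0.0902)(0.0902)] / [1 - (0.0902)(0.0902)]
         = -0.49873604 / 0.99186396 = -0.502827.
  Update: phi_21 = phi_11 - phi_22 phi_11 = 0.0902 - (-0.502827)(0.0902) = 0.135555.
Step k = 3:
  phi_33 = [rho(3) - phi_21 rho(2) - phi_22 rho(1)] / [1 - phi_21 rho(1) - phi_22 rho(2)]
    numerator   = -0.3734 - (0.135555)(-0.4906) - (-0.502827)(0.0902) = -0.26154172
    denominator = 1 - (0.135555)(0.0902) - (-0.502827)(-0.4906) = 0.74108598
  phi_33 = -0.26154172 / 0.74108598 = -0.3529.
Therefore phi_{33} = -0.3529.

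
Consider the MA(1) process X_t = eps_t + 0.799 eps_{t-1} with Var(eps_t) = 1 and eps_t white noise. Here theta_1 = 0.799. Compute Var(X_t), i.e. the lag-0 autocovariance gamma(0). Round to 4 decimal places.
\gamma(0) = 1.6384

For an MA(q) process X_t = eps_t + sum_i theta_i eps_{t-i} with
Var(eps_t) = sigma^2, the variance is
  gamma(0) = sigma^2 * (1 + sum_i theta_i^2).
  sum_i theta_i^2 = (0.799)^2 = 0.638401.
  gamma(0) = 1 * (1 + 0.638401) = 1 * 1.638401 = 1.638401, which rounds to 1.6384.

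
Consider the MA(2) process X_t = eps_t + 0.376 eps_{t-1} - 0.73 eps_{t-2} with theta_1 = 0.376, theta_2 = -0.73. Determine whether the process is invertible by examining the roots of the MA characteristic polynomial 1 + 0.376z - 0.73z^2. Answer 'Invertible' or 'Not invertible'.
\text{Not invertible}

The MA(q) characteristic polynomial is P(z) = 1 + 0.376z - 0.73z^2.
Invertibility requires all roots to lie outside the unit circle, i.e. |z| > 1 for every root.
Set 1 + (0.376) z + (-0.73) z^2 = 0, i.e. a z^2 + b z + c = 0 with a = -0.73, b = 0.376, c = 1.
Discriminant D = b^2 - 4ac = (0.376)^2 - 4*(-0.73)*1 = 0.141376 - (-2.92) = 3.061376.
D >= 0, so the roots are real: z = (-b +/- sqrt(D)) / (2a) = (-0.376 +/- 1.749679) / (-1.46).
  z_1 = (-0.376 + 1.749679) / (-1.46) = -0.9409,   |z_1| = 0.9409.
  z_2 = (-0.376 - 1.749679) / (-1.46) = 1.4559,   |z_2| = 1.4559.
Moduli of all roots: 0.9409, 1.4559.
All moduli strictly greater than 1? No.
Verdict: Not invertible.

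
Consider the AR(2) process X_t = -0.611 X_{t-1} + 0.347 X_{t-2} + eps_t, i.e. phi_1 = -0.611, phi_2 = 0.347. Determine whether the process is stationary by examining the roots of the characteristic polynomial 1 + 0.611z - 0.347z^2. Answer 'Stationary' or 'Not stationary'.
\text{Stationary}

The AR(p) characteristic polynomial is P(z) = 1 + 0.611z - 0.347z^2.
Stationarity requires all roots to lie outside the unit circle, i.e. |z| > 1 for every root.
Set 1 + (0.611) z + (-0.347) z^2 = 0, i.e. a z^2 + b z + c = 0 with a = -0.347, b = 0.611, c = 1.
Discriminant D = b^2 - 4ac = (0.611)^2 - 4*(-0.347)*1 = 0.373321 - (-1.388) = 1.761321.
D >= 0, so the roots are real: z = (-b +/- sqrt(D)) / (2a) = (-0.611 +/- 1.327148) / (-0.694).
  z_1 = (-0.611 + 1.327148) / (-0.694) = -1.0319,   |z_1| = 1.0319.
  z_2 = (-0.611 - 1.327148) / (-0.694) = 2.7927,   |z_2| = 2.7927.
Moduli of all roots: 1.0319, 2.7927.
All moduli strictly greater than 1? Yes.
Verdict: Stationary.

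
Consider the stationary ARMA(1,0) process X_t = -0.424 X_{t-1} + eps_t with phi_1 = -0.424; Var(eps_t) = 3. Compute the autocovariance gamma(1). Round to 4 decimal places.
\gamma(1) = -1.5508

Multiply the model equation by X_{t-k} and take expectations. With theta_0 = psi_0 = 1 and psi_j the MA(infinity) weights, this gives
  gamma(k) - sum_i phi_i gamma(k-i) = c_k,
  c_k = sigma^2 * sum_{j=k..q} theta_j psi_{j-k}   (c_k = 0 for k > q),
using gamma(-m) = gamma(m).
Pure AR (q = 0): c_0 = sigma^2 = 3, c_k = 0 for k >= 1.
Equations for k = 0 and k = 1 (AR order 1):
  gamma(0) = phi_1 gamma(1) + c_0
  gamma(1) = phi_1 gamma(0) + c_1
Substituting the second into the first: gamma(0) (1 - phi_1^2) = c_0 + phi_1 c_1, so
  gamma(0) = c_0 / (1 - phi_1^2) = 3 / (1 - (-0.424)^2) = 3 / 0.820224 = 3.657537.
  gamma(1) = phi_1 gamma(0) = (-0.424)(3.657537) = -1.550796.
Therefore gamma(1) = -1.5508 (to 4 decimal places).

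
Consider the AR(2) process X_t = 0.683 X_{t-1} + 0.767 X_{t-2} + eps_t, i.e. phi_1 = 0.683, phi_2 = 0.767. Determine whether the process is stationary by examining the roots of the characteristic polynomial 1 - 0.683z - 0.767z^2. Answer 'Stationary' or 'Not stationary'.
\text{Not stationary}

The AR(p) characteristic polynomial is P(z) = 1 - 0.683z - 0.767z^2.
Stationarity requires all roots to lie outside the unit circle, i.e. |z| > 1 for every root.
Set 1 + (-0.683) z + (-0.767) z^2 = 0, i.e. a z^2 + b z + c = 0 with a = -0.767, b = -0.683, c = 1.
Discriminant D = b^2 - 4ac = (-0.683)^2 - 4*(-0.767)*1 = 0.466489 - (-3.068) = 3.534489.
D >= 0, so the roots are real: z = (-b +/- sqrt(D)) / (2a) = (0.683 +/- 1.880024) / (-1.534).
  z_1 = (0.683 + 1.880024) / (-1.534) = -1.6708,   |z_1| = 1.6708.
  z_2 = (0.683 - 1.880024) / (-1.534) = 0.7803,   |z_2| = 0.7803.
Moduli of all roots: 1.6708, 0.7803.
All moduli strictly greater than 1? No.
Verdict: Not stationary.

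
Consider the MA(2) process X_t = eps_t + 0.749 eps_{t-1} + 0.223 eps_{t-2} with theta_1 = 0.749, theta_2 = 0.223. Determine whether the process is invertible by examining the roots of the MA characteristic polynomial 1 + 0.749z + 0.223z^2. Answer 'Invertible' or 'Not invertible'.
\text{Invertible}

The MA(q) characteristic polynomial is P(z) = 1 + 0.749z + 0.223z^2.
Invertibility requires all roots to lie outside the unit circle, i.e. |z| > 1 for every root.
Set 1 + (0.749) z + (0.223) z^2 = 0, i.e. a z^2 + b z + c = 0 with a = 0.223, b = 0.749, c = 1.
Discriminant D = b^2 - 4ac = (0.749)^2 - 4*(0.223)*1 = 0.561001 - (0.892) = -0.330999.
D < 0, so the roots are the complex-conjugate pair z = (-b +/- i sqrt(-D)) / (2a) = -1.6794 +/- 1.29i.
For a conjugate pair |z|^2 = z * conj(z) = (product of roots) = c/a = 1/(0.223) = 4.484305, so |z| = sqrt(4.484305) = 2.1176 for both roots.
Moduli of all roots: 2.1176, 2.1176.
All moduli strictly greater than 1? Yes.
Verdict: Invertible.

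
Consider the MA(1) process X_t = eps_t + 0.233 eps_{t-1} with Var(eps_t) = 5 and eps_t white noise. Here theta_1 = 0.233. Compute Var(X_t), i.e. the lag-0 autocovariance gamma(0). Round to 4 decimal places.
\gamma(0) = 5.2714

For an MA(q) process X_t = eps_t + sum_i theta_i eps_{t-i} with
Var(eps_t) = sigma^2, the variance is
  gamma(0) = sigma^2 * (1 + sum_i theta_i^2).
  sum_i theta_i^2 = (0.233)^2 = 0.054289.
  gamma(0) = 5 * (1 + 0.054289) = 5 * 1.054289 = 5.271445, which rounds to 5.2714.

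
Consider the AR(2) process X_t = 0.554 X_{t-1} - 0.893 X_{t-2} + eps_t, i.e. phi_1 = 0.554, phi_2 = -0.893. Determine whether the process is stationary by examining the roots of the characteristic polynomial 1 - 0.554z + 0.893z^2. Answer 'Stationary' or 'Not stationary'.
\text{Stationary}

The AR(p) characteristic polynomial is P(z) = 1 - 0.554z + 0.893z^2.
Stationarity requires all roots to lie outside the unit circle, i.e. |z| > 1 for every root.
Set 1 + (-0.554) z + (0.893) z^2 = 0, i.e. a z^2 + b z + c = 0 with a = 0.893, b = -0.554, c = 1.
Discriminant D = b^2 - 4ac = (-0.554)^2 - 4*(0.893)*1 = 0.306916 - (3.572) = -3.265084.
D < 0, so the roots are the complex-conjugate pair z = (-b +/- i sqrt(-D)) / (2a) = 0.3102 +/- 1.0117i.
For a conjugate pair |z|^2 = z * conj(z) = (product of roots) = c/a = 1/(0.893) = 1.119821, so |z| = sqrt(1.119821) = 1.0582 for both roots.
Moduli of all roots: 1.0582, 1.0582.
All moduli strictly greater than 1? Yes.
Verdict: Stationary.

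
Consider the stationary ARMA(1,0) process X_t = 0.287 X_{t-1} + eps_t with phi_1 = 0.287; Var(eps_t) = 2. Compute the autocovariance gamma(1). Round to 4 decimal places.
\gamma(1) = 0.6255

Multiply the model equation by X_{t-k} and take expectations. With theta_0 = psi_0 = 1 and psi_j the MA(infinity) weights, this gives
  gamma(k) - sum_i phi_i gamma(k-i) = c_k,
  c_k = sigma^2 * sum_{j=k..q} theta_j psi_{j-k}   (c_k = 0 for k > q),
using gamma(-m) = gamma(m).
Pure AR (q = 0): c_0 = sigma^2 = 2, c_k = 0 for k >= 1.
Equations for k = 0 and k = 1 (AR order 1):
  gamma(0) = phi_1 gamma(1) + c_0
  gamma(1) = phi_1 gamma(0) + c_1
Substituting the second into the first: gamma(0) (1 - phi_1^2) = c_0 + phi_1 c_1, so
  gamma(0) = c_0 / (1 - phi_1^2) = 2 / (1 - (0.287)^2) = 2 / 0.917631 = 2.179525.
  gamma(1) = phi_1 gamma(0) = (0.287)(2.179525) = 0.625524.
Therefore gamma(1) = 0.6255 (to 4 decimal places).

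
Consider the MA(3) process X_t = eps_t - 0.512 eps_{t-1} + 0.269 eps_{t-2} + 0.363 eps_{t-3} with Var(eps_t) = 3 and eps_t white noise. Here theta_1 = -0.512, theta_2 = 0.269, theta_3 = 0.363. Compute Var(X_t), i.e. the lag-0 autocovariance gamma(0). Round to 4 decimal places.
\gamma(0) = 4.3988

For an MA(q) process X_t = eps_t + sum_i theta_i eps_{t-i} with
Var(eps_t) = sigma^2, the variance is
  gamma(0) = sigma^2 * (1 + sum_i theta_i^2).
  sum_i theta_i^2 = (-0.512)^2 + (0.269)^2 + (0.363)^2 = 0.262144 + 0.072361 + 0.131769 = 0.466274.
  gamma(0) = 3 * (1 + 0.466274) = 3 * 1.466274 = 4.398822, which rounds to 4.3988.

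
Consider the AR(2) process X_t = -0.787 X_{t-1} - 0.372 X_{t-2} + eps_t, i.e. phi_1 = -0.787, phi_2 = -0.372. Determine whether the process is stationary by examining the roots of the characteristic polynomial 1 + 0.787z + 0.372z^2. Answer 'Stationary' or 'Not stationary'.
\text{Stationary}

The AR(p) characteristic polynomial is P(z) = 1 + 0.787z + 0.372z^2.
Stationarity requires all roots to lie outside the unit circle, i.e. |z| > 1 for every root.
Set 1 + (0.787) z + (0.372) z^2 = 0, i.e. a z^2 + b z + c = 0 with a = 0.372, b = 0.787, c = 1.
Discriminant D = b^2 - 4ac = (0.787)^2 - 4*(0.372)*1 = 0.619369 - (1.488) = -0.868631.
D < 0, so the roots are the complex-conjugate pair z = (-b +/- i sqrt(-D)) / (2a) = -1.0578 +/- 1.2527i.
For a conjugate pair |z|^2 = z * conj(z) = (product of roots) = c/a = 1/(0.372) = 2.688172, so |z| = sqrt(2.688172) = 1.6396 for both roots.
Moduli of all roots: 1.6396, 1.6396.
All moduli strictly greater than 1? Yes.
Verdict: Stationary.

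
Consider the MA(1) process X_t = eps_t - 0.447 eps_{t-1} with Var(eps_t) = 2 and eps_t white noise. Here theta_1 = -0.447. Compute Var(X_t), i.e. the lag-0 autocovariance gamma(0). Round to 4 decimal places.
\gamma(0) = 2.3996

For an MA(q) process X_t = eps_t + sum_i theta_i eps_{t-i} with
Var(eps_t) = sigma^2, the variance is
  gamma(0) = sigma^2 * (1 + sum_i theta_i^2).
  sum_i theta_i^2 = (-0.447)^2 = 0.199809.
  gamma(0) = 2 * (1 + 0.199809) = 2 * 1.199809 = 2.399618, which rounds to 2.3996.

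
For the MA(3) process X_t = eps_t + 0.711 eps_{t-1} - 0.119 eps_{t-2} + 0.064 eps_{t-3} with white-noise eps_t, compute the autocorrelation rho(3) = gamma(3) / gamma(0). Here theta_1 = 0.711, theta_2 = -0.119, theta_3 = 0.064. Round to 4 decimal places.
\rho(3) = 0.0420

For an MA(q) process with theta_0 = 1, the autocovariance is
  gamma(k) = sigma^2 * sum_{i=0..q-k} theta_i * theta_{i+k},
and rho(k) = gamma(k) / gamma(0). Sigma^2 cancels.
  numerator   = (1)*(0.064) = 0.064.
  denominator = (1)^2 + (0.711)^2 + (-0.119)^2 + (0.064)^2 = 1.523778.
  rho(3) = 0.064 / 1.523778 = 0.0420.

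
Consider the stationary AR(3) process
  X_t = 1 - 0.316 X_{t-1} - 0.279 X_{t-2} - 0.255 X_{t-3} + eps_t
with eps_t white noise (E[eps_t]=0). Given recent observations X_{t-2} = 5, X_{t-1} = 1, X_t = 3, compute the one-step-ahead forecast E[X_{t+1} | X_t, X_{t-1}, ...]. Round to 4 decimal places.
E[X_{t+1} \mid \mathcal F_t] = -1.5020

For an AR(p) model X_t = c + sum_i phi_i X_{t-i} + eps_t, the
one-step-ahead conditional mean is
  E[X_{t+1} | X_t, ...] = c + sum_i phi_i X_{t+1-i}.
Substitute known values:
  E[X_{t+1} | ...] = 1 + (-0.316) * (3) + (-0.279) * (1) + (-0.255) * (5)
                   = -1.5020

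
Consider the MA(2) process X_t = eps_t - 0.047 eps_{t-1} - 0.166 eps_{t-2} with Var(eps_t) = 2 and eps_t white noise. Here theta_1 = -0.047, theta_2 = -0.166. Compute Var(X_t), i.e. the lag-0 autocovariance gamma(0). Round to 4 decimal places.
\gamma(0) = 2.0595

For an MA(q) process X_t = eps_t + sum_i theta_i eps_{t-i} with
Var(eps_t) = sigma^2, the variance is
  gamma(0) = sigma^2 * (1 + sum_i theta_i^2).
  sum_i theta_i^2 = (-0.047)^2 + (-0.166)^2 = 0.002209 + 0.027556 = 0.029765.
  gamma(0) = 2 * (1 + 0.029765) = 2 * 1.029765 = 2.05953, which rounds to 2.0595.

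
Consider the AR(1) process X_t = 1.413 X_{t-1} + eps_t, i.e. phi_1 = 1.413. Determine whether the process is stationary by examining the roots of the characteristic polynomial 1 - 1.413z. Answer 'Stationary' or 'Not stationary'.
\text{Not stationary}

The AR(p) characteristic polynomial is P(z) = 1 - 1.413z.
Stationarity requires all roots to lie outside the unit circle, i.e. |z| > 1 for every root.
This is linear in z: 1 + (-1.413) z = 0  =>  z = -1/(-1.413) = 0.707714,  |z| = 0.707714.
Moduli of all roots: 0.7077.
All moduli strictly greater than 1? No.
Verdict: Not stationary.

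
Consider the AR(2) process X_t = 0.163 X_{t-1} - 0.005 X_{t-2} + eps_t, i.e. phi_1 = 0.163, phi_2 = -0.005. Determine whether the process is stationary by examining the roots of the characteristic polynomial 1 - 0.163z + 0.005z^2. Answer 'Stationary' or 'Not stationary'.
\text{Stationary}

The AR(p) characteristic polynomial is P(z) = 1 - 0.163z + 0.005z^2.
Stationarity requires all roots to lie outside the unit circle, i.e. |z| > 1 for every root.
Set 1 + (-0.163) z + (0.005) z^2 = 0, i.e. a z^2 + b z + c = 0 with a = 0.005, b = -0.163, c = 1.
Discriminant D = b^2 - 4ac = (-0.163)^2 - 4*(0.005)*1 = 0.026569 - (0.02) = 0.006569.
D >= 0, so the roots are real: z = (-b +/- sqrt(D)) / (2a) = (0.163 +/- 0.081049) / (0.01).
  z_1 = (0.163 + 0.081049) / (0.01) = 24.4049,   |z_1| = 24.4049.
  z_2 = (0.163 - 0.081049) / (0.01) = 8.1951,   |z_2| = 8.1951.
Moduli of all roots: 24.4049, 8.1951.
All moduli strictly greater than 1? Yes.
Verdict: Stationary.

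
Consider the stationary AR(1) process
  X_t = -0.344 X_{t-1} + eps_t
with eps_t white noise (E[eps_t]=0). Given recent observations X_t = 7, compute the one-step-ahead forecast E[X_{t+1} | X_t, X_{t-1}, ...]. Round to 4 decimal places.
E[X_{t+1} \mid \mathcal F_t] = -2.4080

For an AR(p) model X_t = c + sum_i phi_i X_{t-i} + eps_t, the
one-step-ahead conditional mean is
  E[X_{t+1} | X_t, ...] = c + sum_i phi_i X_{t+1-i}.
Substitute known values:
  E[X_{t+1} | ...] = (-0.344) * (7)
                   = -2.4080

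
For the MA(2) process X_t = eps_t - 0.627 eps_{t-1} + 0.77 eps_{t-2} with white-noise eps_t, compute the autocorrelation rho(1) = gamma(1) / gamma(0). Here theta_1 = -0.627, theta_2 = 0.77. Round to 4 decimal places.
\rho(1) = -0.5588

For an MA(q) process with theta_0 = 1, the autocovariance is
  gamma(k) = sigma^2 * sum_{i=0..q-k} theta_i * theta_{i+k},
and rho(k) = gamma(k) / gamma(0). Sigma^2 cancels.
  numerator   = (1)*(-0.627) + (-0.627)*(0.77) = -1.10979.
  denominator = (1)^2 + (-0.627)^2 + (0.77)^2 = 1.986029.
  rho(1) = -1.10979 / 1.986029 = -0.5588.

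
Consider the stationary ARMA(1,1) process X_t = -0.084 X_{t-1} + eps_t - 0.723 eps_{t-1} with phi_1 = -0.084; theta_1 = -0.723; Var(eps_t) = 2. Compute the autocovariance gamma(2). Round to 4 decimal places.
\gamma(2) = 0.1448

Multiply the model equation by X_{t-k} and take expectations. With theta_0 = psi_0 = 1 and psi_j the MA(infinity) weights, this gives
  gamma(k) - sum_i phi_i gamma(k-i) = c_k,
  c_k = sigma^2 * sum_{j=k..q} theta_j psi_{j-k}   (c_k = 0 for k > q),
using gamma(-m) = gamma(m).
psi-weights needed (psi_j = theta_j + sum_i phi_i psi_{j-i}):
  psi_1 = theta_1 + phi_1 = -0.723 + (-0.084) = -0.807
Right-hand sides:
  c_0 = sigma^2 (1 + theta_1 psi_1) = 2 * (1 + (-0.723)(-0.807)) = 2 * 1.583461 = 3.166922
  c_1 = sigma^2 theta_1 = 2 * (-0.723) = -1.446
  c_2 = 0
Equations for k = 0 and k = 1 (AR order 1):
  gamma(0) = phi_1 gamma(1) + c_0
  gamma(1) = phi_1 gamma(0) + c_1
Substituting the second into the first: gamma(0) (1 - phi_1^2) = c_0 + phi_1 c_1, so
  gamma(0) = (c_0 + phi_1 c_1) / (1 - phi_1^2) = (3.166922 + (-0.084)(-1.446)) / (1 - (-0.084)^2) = 3.288386 / 0.992944 = 3.311754.
  gamma(1) = phi_1 gamma(0) + c_1 = (-0.084)(3.311754) + (-1.446) = -1.724187.
For k = 2 (> q): gamma(2) = phi_1 gamma(1) = (-0.084)(-1.724187) = 0.144832.
Therefore gamma(2) = 0.1448 (to 4 decimal places).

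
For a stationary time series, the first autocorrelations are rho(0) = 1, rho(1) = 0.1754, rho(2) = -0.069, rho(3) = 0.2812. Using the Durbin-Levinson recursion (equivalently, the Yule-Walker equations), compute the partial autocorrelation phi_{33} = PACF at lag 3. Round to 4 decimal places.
\phi_{33} = 0.3260

The PACF at lag k is phi_{kk}, the last component of the solution
to the Yule-Walker system G_k phi = r_k where
  (G_k)_{ij} = rho(|i - j|), (r_k)_i = rho(i), i,j = 1..k.
Equivalently, Durbin-Levinson gives phi_{kk} iteratively:
  phi_{11} = rho(1)
  phi_{kk} = [rho(k) - sum_{j=1..k-1} phi_{k-1,j} rho(k-j)]
            / [1 - sum_{j=1..k-1} phi_{k-1,j} rho(j)],
  phi_{k,j} = phi_{k-1,j} - phi_{kk} phi_{k-1,k-j},  j = 1..k-1.
Step k = 1:
  phi_11 = rho(1) = 0.1754.
Step k = 2:
  phi_22 = [rho(2) - phi_11 rho(1)] / [1 - phi_11 rho(1)] = [-0.069 - (0.1754)(0.1754)] / [1 - (0.1754)(0.1754)]
         = -0.09976516 / 0.96923484 = -0.102932.
  Update: phi_21 = phi_11 - phi_22 phi_11 = 0.1754 - (-0.102932)(0.1754) = 0.193454.
Step k = 3:
  phi_33 = [rho(3) - phi_21 rho(2) - phi_22 rho(1)] / [1 - phi_21 rho(1) - phi_22 rho(2)]
    numerator   = 0.2812 - (0.193454)(-0.069) - (-0.102932)(0.1754) = 0.31260259
    denominator = 1 - (0.193454)(0.1754) - (-0.102932)(-0.069) = 0.95896582
  phi_33 = 0.31260259 / 0.95896582 = 0.326.
Therefore phi_{33} = 0.3260.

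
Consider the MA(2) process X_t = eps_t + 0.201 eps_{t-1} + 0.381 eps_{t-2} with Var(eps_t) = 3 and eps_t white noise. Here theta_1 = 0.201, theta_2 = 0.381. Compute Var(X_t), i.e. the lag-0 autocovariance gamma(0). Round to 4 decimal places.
\gamma(0) = 3.5567

For an MA(q) process X_t = eps_t + sum_i theta_i eps_{t-i} with
Var(eps_t) = sigma^2, the variance is
  gamma(0) = sigma^2 * (1 + sum_i theta_i^2).
  sum_i theta_i^2 = (0.201)^2 + (0.381)^2 = 0.040401 + 0.145161 = 0.185562.
  gamma(0) = 3 * (1 + 0.185562) = 3 * 1.185562 = 3.556686, which rounds to 3.5567.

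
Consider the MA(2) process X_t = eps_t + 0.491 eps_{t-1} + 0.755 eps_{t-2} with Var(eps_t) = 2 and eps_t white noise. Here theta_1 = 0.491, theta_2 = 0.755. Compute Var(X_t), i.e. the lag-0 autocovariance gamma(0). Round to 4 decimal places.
\gamma(0) = 3.6222

For an MA(q) process X_t = eps_t + sum_i theta_i eps_{t-i} with
Var(eps_t) = sigma^2, the variance is
  gamma(0) = sigma^2 * (1 + sum_i theta_i^2).
  sum_i theta_i^2 = (0.491)^2 + (0.755)^2 = 0.241081 + 0.570025 = 0.811106.
  gamma(0) = 2 * (1 + 0.811106) = 2 * 1.811106 = 3.622212, which rounds to 3.6222.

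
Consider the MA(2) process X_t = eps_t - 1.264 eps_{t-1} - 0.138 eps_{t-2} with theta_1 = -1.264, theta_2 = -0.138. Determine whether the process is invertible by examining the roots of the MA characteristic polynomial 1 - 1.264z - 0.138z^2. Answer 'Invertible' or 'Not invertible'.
\text{Not invertible}

The MA(q) characteristic polynomial is P(z) = 1 - 1.264z - 0.138z^2.
Invertibility requires all roots to lie outside the unit circle, i.e. |z| > 1 for every root.
Set 1 + (-1.264) z + (-0.138) z^2 = 0, i.e. a z^2 + b z + c = 0 with a = -0.138, b = -1.264, c = 1.
Discriminant D = b^2 - 4ac = (-1.264)^2 - 4*(-0.138)*1 = 1.597696 - (-0.552) = 2.149696.
D >= 0, so the roots are real: z = (-b +/- sqrt(D)) / (2a) = (1.264 +/- 1.466184) / (-0.276).
  z_1 = (1.264 + 1.466184) / (-0.276) = -9.892,   |z_1| = 9.892.
  z_2 = (1.264 - 1.466184) / (-0.276) = 0.7326,   |z_2| = 0.7326.
Moduli of all roots: 9.8920, 0.7326.
All moduli strictly greater than 1? No.
Verdict: Not invertible.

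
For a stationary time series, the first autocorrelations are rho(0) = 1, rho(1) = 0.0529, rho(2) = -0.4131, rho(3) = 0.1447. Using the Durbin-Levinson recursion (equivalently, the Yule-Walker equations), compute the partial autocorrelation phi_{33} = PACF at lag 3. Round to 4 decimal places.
\phi_{33} = 0.2400

The PACF at lag k is phi_{kk}, the last component of the solution
to the Yule-Walker system G_k phi = r_k where
  (G_k)_{ij} = rho(|i - j|), (r_k)_i = rho(i), i,j = 1..k.
Equivalently, Durbin-Levinson gives phi_{kk} iteratively:
  phi_{11} = rho(1)
  phi_{kk} = [rho(k) - sum_{j=1..k-1} phi_{k-1,j} rho(k-j)]
            / [1 - sum_{j=1..k-1} phi_{k-1,j} rho(j)],
  phi_{k,j} = phi_{k-1,j} - phi_{kk} phi_{k-1,k-j},  j = 1..k-1.
Step k = 1:
  phi_11 = rho(1) = 0.0529.
Step k = 2:
  phi_22 = [rho(2) - phi_11 rho(1)] / [1 - phi_11 rho(1)] = [-0.4131 - (0.0529)(0.0529)] / [1 - (0.0529)(0.0529)]
         = -0.41589841 / 0.99720159 = -0.417066.
  Update: phi_21 = phi_11 - phi_22 phi_11 = 0.0529 - (-0.417066)(0.0529) = 0.074963.
Step k = 3:
  phi_33 = [rho(3) - phi_21 rho(2) - phi_22 rho(1)] / [1 - phi_21 rho(1) - phi_22 rho(2)]
    numerator   = 0.1447 - (0.074963)(-0.4131) - (-0.417066)(0.0529) = 0.19772989
    denominator = 1 - (0.074963)(0.0529) - (-0.417066)(-0.4131) = 0.8237447
  phi_33 = 0.19772989 / 0.8237447 = 0.24.
Therefore phi_{33} = 0.2400.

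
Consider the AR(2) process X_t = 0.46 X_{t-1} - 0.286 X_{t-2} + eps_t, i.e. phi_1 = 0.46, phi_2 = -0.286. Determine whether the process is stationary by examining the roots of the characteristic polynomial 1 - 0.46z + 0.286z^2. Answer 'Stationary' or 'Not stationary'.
\text{Stationary}

The AR(p) characteristic polynomial is P(z) = 1 - 0.46z + 0.286z^2.
Stationarity requires all roots to lie outside the unit circle, i.e. |z| > 1 for every root.
Set 1 + (-0.46) z + (0.286) z^2 = 0, i.e. a z^2 + b z + c = 0 with a = 0.286, b = -0.46, c = 1.
Discriminant D = b^2 - 4ac = (-0.46)^2 - 4*(0.286)*1 = 0.2116 - (1.144) = -0.9324.
D < 0, so the roots are the complex-conjugate pair z = (-b +/- i sqrt(-D)) / (2a) = 0.8042 +/- 1.6881i.
For a conjugate pair |z|^2 = z * conj(z) = (product of roots) = c/a = 1/(0.286) = 3.496503, so |z| = sqrt(3.496503) = 1.8699 for both roots.
Moduli of all roots: 1.8699, 1.8699.
All moduli strictly greater than 1? Yes.
Verdict: Stationary.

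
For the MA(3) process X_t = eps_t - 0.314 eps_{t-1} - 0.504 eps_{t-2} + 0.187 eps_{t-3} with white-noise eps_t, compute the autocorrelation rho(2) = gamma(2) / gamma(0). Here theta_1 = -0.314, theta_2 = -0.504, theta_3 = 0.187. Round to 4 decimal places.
\rho(2) = -0.4055

For an MA(q) process with theta_0 = 1, the autocovariance is
  gamma(k) = sigma^2 * sum_{i=0..q-k} theta_i * theta_{i+k},
and rho(k) = gamma(k) / gamma(0). Sigma^2 cancels.
  numerator   = (1)*(-0.504) + (-0.314)*(0.187) = -0.562718.
  denominator = (1)^2 + (-0.314)^2 + (-0.504)^2 + (0.187)^2 = 1.387581.
  rho(2) = -0.562718 / 1.387581 = -0.4055.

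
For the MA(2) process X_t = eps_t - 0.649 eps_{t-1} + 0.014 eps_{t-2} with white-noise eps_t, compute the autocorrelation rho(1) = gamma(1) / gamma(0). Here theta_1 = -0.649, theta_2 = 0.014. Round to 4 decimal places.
\rho(1) = -0.4630

For an MA(q) process with theta_0 = 1, the autocovariance is
  gamma(k) = sigma^2 * sum_{i=0..q-k} theta_i * theta_{i+k},
and rho(k) = gamma(k) / gamma(0). Sigma^2 cancels.
  numerator   = (1)*(-0.649) + (-0.649)*(0.014) = -0.658086.
  denominator = (1)^2 + (-0.649)^2 + (0.014)^2 = 1.421397.
  rho(1) = -0.658086 / 1.421397 = -0.4630.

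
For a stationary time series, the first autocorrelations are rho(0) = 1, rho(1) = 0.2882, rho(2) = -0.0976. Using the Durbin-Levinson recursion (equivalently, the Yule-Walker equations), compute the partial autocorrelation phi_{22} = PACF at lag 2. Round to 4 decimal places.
\phi_{22} = -0.1970

The PACF at lag k is phi_{kk}, the last component of the solution
to the Yule-Walker system G_k phi = r_k where
  (G_k)_{ij} = rho(|i - j|), (r_k)_i = rho(i), i,j = 1..k.
Equivalently, Durbin-Levinson gives phi_{kk} iteratively:
  phi_{11} = rho(1)
  phi_{kk} = [rho(k) - sum_{j=1..k-1} phi_{k-1,j} rho(k-j)]
            / [1 - sum_{j=1..k-1} phi_{k-1,j} rho(j)],
  phi_{k,j} = phi_{k-1,j} - phi_{kk} phi_{k-1,k-j},  j = 1..k-1.
Step k = 1:
  phi_11 = rho(1) = 0.2882.
Step k = 2:
  phi_22 = [rho(2) - phi_11 rho(1)] / [1 - phi_11 rho(1)] = [-0.0976 - (0.2882)(0.2882)] / [1 - (0.2882)(0.2882)]
         = -0.18065924 / 0.91694076 = -0.197.
Therefore phi_{22} = -0.1970.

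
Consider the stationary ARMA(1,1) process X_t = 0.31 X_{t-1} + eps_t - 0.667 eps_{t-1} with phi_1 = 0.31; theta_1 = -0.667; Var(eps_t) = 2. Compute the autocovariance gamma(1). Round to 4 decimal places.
\gamma(1) = -0.6266

Multiply the model equation by X_{t-k} and take expectations. With theta_0 = psi_0 = 1 and psi_j the MA(infinity) weights, this gives
  gamma(k) - sum_i phi_i gamma(k-i) = c_k,
  c_k = sigma^2 * sum_{j=k..q} theta_j psi_{j-k}   (c_k = 0 for k > q),
using gamma(-m) = gamma(m).
psi-weights needed (psi_j = theta_j + sum_i phi_i psi_{j-i}):
  psi_1 = theta_1 + phi_1 = -0.667 + (0.31) = -0.357
Right-hand sides:
  c_0 = sigma^2 (1 + theta_1 psi_1) = 2 * (1 + (-0.667)(-0.357)) = 2 * 1.238119 = 2.476238
  c_1 = sigma^2 theta_1 = 2 * (-0.667) = -1.334
  c_2 = 0
Equations for k = 0 and k = 1 (AR order 1):
  gamma(0) = phi_1 gamma(1) + c_0
  gamma(1) = phi_1 gamma(0) + c_1
Substituting the second into the first: gamma(0) (1 - phi_1^2) = c_0 + phi_1 c_1, so
  gamma(0) = (c_0 + phi_1 c_1) / (1 - phi_1^2) = (2.476238 + (0.31)(-1.334)) / (1 - (0.31)^2) = 2.062698 / 0.9039 = 2.281998.
  gamma(1) = phi_1 gamma(0) + c_1 = (0.31)(2.281998) + (-1.334) = -0.626581.
Therefore gamma(1) = -0.6266 (to 4 decimal places).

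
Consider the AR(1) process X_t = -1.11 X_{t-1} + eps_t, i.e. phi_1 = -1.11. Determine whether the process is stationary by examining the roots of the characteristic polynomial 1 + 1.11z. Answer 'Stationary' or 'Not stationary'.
\text{Not stationary}

The AR(p) characteristic polynomial is P(z) = 1 + 1.11z.
Stationarity requires all roots to lie outside the unit circle, i.e. |z| > 1 for every root.
This is linear in z: 1 + (1.11) z = 0  =>  z = -1/(1.11) = -0.900901,  |z| = 0.900901.
Moduli of all roots: 0.9009.
All moduli strictly greater than 1? No.
Verdict: Not stationary.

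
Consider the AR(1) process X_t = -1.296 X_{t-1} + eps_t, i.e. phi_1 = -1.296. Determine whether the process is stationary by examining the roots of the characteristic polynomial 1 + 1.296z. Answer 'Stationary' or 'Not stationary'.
\text{Not stationary}

The AR(p) characteristic polynomial is P(z) = 1 + 1.296z.
Stationarity requires all roots to lie outside the unit circle, i.e. |z| > 1 for every root.
This is linear in z: 1 + (1.296) z = 0  =>  z = -1/(1.296) = -0.771605,  |z| = 0.771605.
Moduli of all roots: 0.7716.
All moduli strictly greater than 1? No.
Verdict: Not stationary.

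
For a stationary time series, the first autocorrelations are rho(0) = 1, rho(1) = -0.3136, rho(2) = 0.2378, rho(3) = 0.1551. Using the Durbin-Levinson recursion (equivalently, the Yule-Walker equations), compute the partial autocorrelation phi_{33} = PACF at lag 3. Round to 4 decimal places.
\phi_{33} = 0.3030

The PACF at lag k is phi_{kk}, the last component of the solution
to the Yule-Walker system G_k phi = r_k where
  (G_k)_{ij} = rho(|i - j|), (r_k)_i = rho(i), i,j = 1..k.
Equivalently, Durbin-Levinson gives phi_{kk} iteratively:
  phi_{11} = rho(1)
  phi_{kk} = [rho(k) - sum_{j=1..k-1} phi_{k-1,j} rho(k-j)]
            / [1 - sum_{j=1..k-1} phi_{k-1,j} rho(j)],
  phi_{k,j} = phi_{k-1,j} - phi_{kk} phi_{k-1,k-j},  j = 1..k-1.
Step k = 1:
  phi_11 = rho(1) = -0.3136.
Step k = 2:
  phi_22 = [rho(2) - phi_11 rho(1)] / [1 - phi_11 rho(1)] = [0.2378 - (-0.3136)(-0.3136)] / [1 - (-0.3136)(-0.3136)]
         = 0.13945504 / 0.90165504 = 0.154666.
  Update: phi_21 = phi_11 - phi_22 phi_11 = -0.3136 - (0.154666)(-0.3136) = -0.265097.
Step k = 3:
  phi_33 = [rho(3) - phi_21 rho(2) - phi_22 rho(1)] / [1 - phi_21 rho(1) - phi_22 rho(2)]
    numerator   = 0.1551 - (-0.265097)(0.2378) - (0.154666)(-0.3136) = 0.26664317
    denominator = 1 - (-0.265097)(-0.3136) - (0.154666)(0.2378) = 0.88008614
  phi_33 = 0.26664317 / 0.88008614 = 0.303.
Therefore phi_{33} = 0.3030.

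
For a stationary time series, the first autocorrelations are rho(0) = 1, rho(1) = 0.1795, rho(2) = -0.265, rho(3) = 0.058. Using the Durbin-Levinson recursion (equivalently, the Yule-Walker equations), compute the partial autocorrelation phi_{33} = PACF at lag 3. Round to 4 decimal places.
\phi_{33} = 0.2000

The PACF at lag k is phi_{kk}, the last component of the solution
to the Yule-Walker system G_k phi = r_k where
  (G_k)_{ij} = rho(|i - j|), (r_k)_i = rho(i), i,j = 1..k.
Equivalently, Durbin-Levinson gives phi_{kk} iteratively:
  phi_{11} = rho(1)
  phi_{kk} = [rho(k) - sum_{j=1..k-1} phi_{k-1,j} rho(k-j)]
            / [1 - sum_{j=1..k-1} phi_{k-1,j} rho(j)],
  phi_{k,j} = phi_{k-1,j} - phi_{kk} phi_{k-1,k-j},  j = 1..k-1.
Step k = 1:
  phi_11 = rho(1) = 0.1795.
Step k = 2:
  phi_22 = [rho(2) - phi_11 rho(1)] / [1 - phi_11 rho(1)] = [-0.265 - (0.1795)(0.1795)] / [1 - (0.1795)(0.1795)]
         = -0.29722025 / 0.96777975 = -0.307116.
  Update: phi_21 = phi_11 - phi_22 phi_11 = 0.1795 - (-0.307116)(0.1795) = 0.234627.
Step k = 3:
  phi_33 = [rho(3) - phi_21 rho(2) - phi_22 rho(1)] / [1 - phi_21 rho(1) - phi_22 rho(2)]
    numerator   = 0.058 - (0.234627)(-0.265) - (-0.307116)(0.1795) = 0.17530347
    denominator = 1 - (0.234627)(0.1795) - (-0.307116)(-0.265) = 0.87649878
  phi_33 = 0.17530347 / 0.87649878 = 0.2.
Therefore phi_{33} = 0.2000.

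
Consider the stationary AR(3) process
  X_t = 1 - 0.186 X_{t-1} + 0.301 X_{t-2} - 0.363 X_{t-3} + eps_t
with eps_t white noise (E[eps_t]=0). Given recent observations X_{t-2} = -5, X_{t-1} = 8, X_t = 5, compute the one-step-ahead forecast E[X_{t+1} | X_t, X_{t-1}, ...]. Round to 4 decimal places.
E[X_{t+1} \mid \mathcal F_t] = 4.2930

For an AR(p) model X_t = c + sum_i phi_i X_{t-i} + eps_t, the
one-step-ahead conditional mean is
  E[X_{t+1} | X_t, ...] = c + sum_i phi_i X_{t+1-i}.
Substitute known values:
  E[X_{t+1} | ...] = 1 + (-0.186) * (5) + (0.301) * (8) + (-0.363) * (-5)
                   = 4.2930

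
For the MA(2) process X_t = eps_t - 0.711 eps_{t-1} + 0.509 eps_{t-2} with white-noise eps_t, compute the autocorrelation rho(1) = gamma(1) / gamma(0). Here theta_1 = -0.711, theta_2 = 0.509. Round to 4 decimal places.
\rho(1) = -0.6080

For an MA(q) process with theta_0 = 1, the autocovariance is
  gamma(k) = sigma^2 * sum_{i=0..q-k} theta_i * theta_{i+k},
and rho(k) = gamma(k) / gamma(0). Sigma^2 cancels.
  numerator   = (1)*(-0.711) + (-0.711)*(0.509) = -1.072899.
  denominator = (1)^2 + (-0.711)^2 + (0.509)^2 = 1.764602.
  rho(1) = -1.072899 / 1.764602 = -0.6080.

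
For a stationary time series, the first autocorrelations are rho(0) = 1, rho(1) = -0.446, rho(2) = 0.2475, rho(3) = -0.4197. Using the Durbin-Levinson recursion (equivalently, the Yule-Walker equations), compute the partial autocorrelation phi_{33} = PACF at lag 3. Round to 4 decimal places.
\phi_{33} = -0.3620

The PACF at lag k is phi_{kk}, the last component of the solution
to the Yule-Walker system G_k phi = r_k where
  (G_k)_{ij} = rho(|i - j|), (r_k)_i = rho(i), i,j = 1..k.
Equivalently, Durbin-Levinson gives phi_{kk} iteratively:
  phi_{11} = rho(1)
  phi_{kk} = [rho(k) - sum_{j=1..k-1} phi_{k-1,j} rho(k-j)]
            / [1 - sum_{j=1..k-1} phi_{k-1,j} rho(j)],
  phi_{k,j} = phi_{k-1,j} - phi_{kk} phi_{k-1,k-j},  j = 1..k-1.
Step k = 1:
  phi_11 = rho(1) = -0.446.
Step k = 2:
  phi_22 = [rho(2) - phi_11 rho(1)] / [1 - phi_11 rho(1)] = [0.2475 - (-0.446)(-0.446)] / [1 - (-0.446)(-0.446)]
         = 0.048584 / 0.801084 = 0.060648.
  Update: phi_21 = phi_11 - phi_22 phi_11 = -0.446 - (0.060648)(-0.446) = -0.418951.
Step k = 3:
  phi_33 = [rho(3) - phi_21 rho(2) - phi_22 rho(1)] / [1 - phi_21 rho(1) - phi_22 rho(2)]
    numerator   = -0.4197 - (-0.418951)(0.2475) - (0.060648)(-0.446) = -0.28896068
    denominator = 1 - (-0.418951)(-0.446) - (0.060648)(0.2475) = 0.79813749
  phi_33 = -0.28896068 / 0.79813749 = -0.362.
Therefore phi_{33} = -0.3620.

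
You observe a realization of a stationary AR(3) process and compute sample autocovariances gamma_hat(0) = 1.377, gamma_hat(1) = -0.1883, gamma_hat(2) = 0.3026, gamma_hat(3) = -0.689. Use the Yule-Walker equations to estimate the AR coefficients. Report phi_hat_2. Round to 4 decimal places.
\hat\phi_{2} = 0.1530

The Yule-Walker equations for an AR(p) process read, in matrix form,
  Gamma_p phi = r_p,   with   (Gamma_p)_{ij} = gamma(|i - j|),
                       (r_p)_i = gamma(i),   i,j = 1..p.
Substitute the sample gammas (Toeplitz matrix and right-hand side of size 3):
  Gamma_p = [[1.377, -0.1883, 0.3026], [-0.1883, 1.377, -0.1883], [0.3026, -0.1883, 1.377]]
  r_p     = [-0.1883, 0.3026, -0.689]
Written out (R1..R3):
  (R1) 1.377 phi_1 - 0.1883 phi_2 + 0.3026 phi_3 = -0.1883
  (R2) -0.1883 phi_1 + 1.377 phi_2 - 0.1883 phi_3 = 0.3026
  (R3) 0.3026 phi_1 - 0.1883 phi_2 + 1.377 phi_3 = -0.689
Gaussian elimination:
  R2 <- R2 - (-0.1883/1.377) R1 = R2 - (-0.136747) R1:  1.351251 phi_2 - 0.14692 phi_3 = 0.276851
  R3 <- R3 - (0.3026/1.377) R1 = R3 - (0.219753) R1:  -0.14692 phi_2 + 1.310503 phi_3 = -0.64762
  R3 <- R3 - (-0.14692/1.351251) R2 = R3 - (-0.108729) R2:  1.294528 phi_3 = -0.617519
Back-substitution:
  phi_hat_3 = -0.617519 / 1.294528 = -0.477022
  phi_hat_2 = (0.276851 - (-0.14692)(-0.477022)) / 1.351251 = 0.153018
  phi_hat_1 = (-0.1883 - (-0.1883)(0.153018) - (0.3026)(-0.477022)) / 1.377 = -0.010995
So phi_hat = [-0.0110, 0.1530, -0.4770].
Therefore phi_hat_2 = 0.1530.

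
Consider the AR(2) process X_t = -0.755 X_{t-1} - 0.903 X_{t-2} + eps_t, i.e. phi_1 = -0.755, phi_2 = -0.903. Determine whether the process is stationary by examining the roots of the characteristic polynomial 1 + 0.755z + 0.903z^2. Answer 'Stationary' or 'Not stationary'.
\text{Stationary}

The AR(p) characteristic polynomial is P(z) = 1 + 0.755z + 0.903z^2.
Stationarity requires all roots to lie outside the unit circle, i.e. |z| > 1 for every root.
Set 1 + (0.755) z + (0.903) z^2 = 0, i.e. a z^2 + b z + c = 0 with a = 0.903, b = 0.755, c = 1.
Discriminant D = b^2 - 4ac = (0.755)^2 - 4*(0.903)*1 = 0.570025 - (3.612) = -3.041975.
D < 0, so the roots are the complex-conjugate pair z = (-b +/- i sqrt(-D)) / (2a) = -0.4181 +/- 0.9657i.
For a conjugate pair |z|^2 = z * conj(z) = (product of roots) = c/a = 1/(0.903) = 1.10742, so |z| = sqrt(1.10742) = 1.0523 for both roots.
Moduli of all roots: 1.0523, 1.0523.
All moduli strictly greater than 1? Yes.
Verdict: Stationary.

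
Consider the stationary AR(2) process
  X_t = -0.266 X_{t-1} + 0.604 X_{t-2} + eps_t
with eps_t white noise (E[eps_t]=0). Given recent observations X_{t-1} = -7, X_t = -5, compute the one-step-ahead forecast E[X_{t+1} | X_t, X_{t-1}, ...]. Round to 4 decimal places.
E[X_{t+1} \mid \mathcal F_t] = -2.8980

For an AR(p) model X_t = c + sum_i phi_i X_{t-i} + eps_t, the
one-step-ahead conditional mean is
  E[X_{t+1} | X_t, ...] = c + sum_i phi_i X_{t+1-i}.
Substitute known values:
  E[X_{t+1} | ...] = (-0.266) * (-5) + (0.604) * (-7)
                   = -2.8980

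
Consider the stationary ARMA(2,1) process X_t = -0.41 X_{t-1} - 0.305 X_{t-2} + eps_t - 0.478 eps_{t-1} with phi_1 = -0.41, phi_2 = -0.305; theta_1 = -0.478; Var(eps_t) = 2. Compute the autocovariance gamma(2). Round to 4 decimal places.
\gamma(2) = -0.3587

Multiply the model equation by X_{t-k} and take expectations. With theta_0 = psi_0 = 1 and psi_j the MA(infinity) weights, this gives
  gamma(k) - sum_i phi_i gamma(k-i) = c_k,
  c_k = sigma^2 * sum_{j=k..q} theta_j psi_{j-k}   (c_k = 0 for k > q),
using gamma(-m) = gamma(m).
psi-weights needed (psi_j = theta_j + sum_i phi_i psi_{j-i}):
  psi_1 = theta_1 + phi_1 = -0.478 + (-0.41) = -0.888
Right-hand sides:
  c_0 = sigma^2 (1 + theta_1 psi_1) = 2 * (1 + (-0.478)(-0.888)) = 2 * 1.424464 = 2.848928
  c_1 = sigma^2 theta_1 = 2 * (-0.478) = -0.956
  c_2 = 0
Equations for k = 0, 1, 2 (AR order 2, c_2 = 0):
  (E0) gamma(0) = phi_1 gamma(1) + phi_2 gamma(2) + c_0
  (E1) gamma(1) = phi_1 gamma(0) + phi_2 gamma(1) + c_1
  (E2) gamma(2) = phi_1 gamma(1) + phi_2 gamma(0)
From (E1): gamma(1) = A gamma(0) + B with
  A = phi_1 / (1 - phi_2) = -0.41 / 1.305 = -0.314176,   B = c_1 / (1 - phi_2) = -0.956 / 1.305 = -0.732567.
Insert (E2) into (E0): gamma(0) (1 - phi_2^2) = phi_1 (1 + phi_2) gamma(1) + c_0.
  phi_1 (1 + phi_2) = (-0.41)(0.695) = -0.28495,   1 - phi_2^2 = 0.906975.
Replace gamma(1) by A gamma(0) + B and collect gamma(0):
  gamma(0) [0.906975 - (-0.28495)(-0.314176)] = (-0.28495)(-0.732567) + 2.848928
  gamma(0) * 0.81745 = 3.057673
  gamma(0) = 3.057673 / 0.81745 = 3.740499.
  gamma(1) = A gamma(0) + B = (-0.314176)(3.740499) + (-0.732567) = -1.907743.
  gamma(2) = phi_1 gamma(1) + phi_2 gamma(0) = (-0.41)(-1.907743) + (-0.305)(3.740499) = -0.358678.
Therefore gamma(2) = -0.3587 (to 4 decimal places).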